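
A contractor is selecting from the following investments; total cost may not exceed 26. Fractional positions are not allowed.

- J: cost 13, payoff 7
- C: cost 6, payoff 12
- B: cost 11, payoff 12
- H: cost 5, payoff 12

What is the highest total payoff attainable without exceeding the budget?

36

C + B + H: cost 6 + 11 + 5 = 22 ≤ 26, payoff 12 + 12 + 12 = 36.
C + H: cost 6 + 5 = 11 ≤ 26, payoff 12 + 12 = 24.
J + C + H: cost 13 + 6 + 5 = 24 ≤ 26, payoff 7 + 12 + 12 = 31.
Best is C, B, and H with total payoff 36.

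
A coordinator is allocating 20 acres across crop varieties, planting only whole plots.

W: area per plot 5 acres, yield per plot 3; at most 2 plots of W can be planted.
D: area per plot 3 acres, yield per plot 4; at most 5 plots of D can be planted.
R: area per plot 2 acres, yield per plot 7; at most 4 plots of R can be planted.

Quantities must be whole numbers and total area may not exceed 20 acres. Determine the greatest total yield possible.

Take 4×D and 4×R: area 20 ≤ 20, yield 4·4 + 4·7 = 44.
R has the best ratio (7/2) and is taken to its limit of 4; remaining capacity is filled optimally with the others.

44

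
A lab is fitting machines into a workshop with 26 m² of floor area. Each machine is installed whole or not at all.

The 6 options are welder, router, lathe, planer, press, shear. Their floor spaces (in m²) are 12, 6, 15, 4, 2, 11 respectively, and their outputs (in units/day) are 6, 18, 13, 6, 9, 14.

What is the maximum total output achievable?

Allowing fractional choices, the relaxed optimum would be about 49.6, but machines are indivisible.
router + press + shear: floor space 6 + 2 + 11 = 19 ≤ 26, output 18 + 9 + 14 = 41.
router + planer + press + shear: floor space 6 + 4 + 2 + 11 = 23 ≤ 26, output 18 + 6 + 9 + 14 = 47.
router + lathe + press: floor space 6 + 15 + 2 = 23 ≤ 26, output 18 + 13 + 9 = 40.
Best is router, planer, press, and shear with total output 47.

47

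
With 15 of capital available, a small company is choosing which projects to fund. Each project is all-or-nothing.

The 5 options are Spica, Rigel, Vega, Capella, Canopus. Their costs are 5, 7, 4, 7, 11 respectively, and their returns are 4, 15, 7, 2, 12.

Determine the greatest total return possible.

22

This is an integer program with binary decision variables.
Vega + Canopus: cost 4 + 11 = 15 ≤ 15, return 7 + 12 = 19.
Rigel + Vega: cost 7 + 4 = 11 ≤ 15, return 15 + 7 = 22.
Spica + Rigel: cost 5 + 7 = 12 ≤ 15, return 4 + 15 = 19.
Best is Rigel and Vega with total return 22.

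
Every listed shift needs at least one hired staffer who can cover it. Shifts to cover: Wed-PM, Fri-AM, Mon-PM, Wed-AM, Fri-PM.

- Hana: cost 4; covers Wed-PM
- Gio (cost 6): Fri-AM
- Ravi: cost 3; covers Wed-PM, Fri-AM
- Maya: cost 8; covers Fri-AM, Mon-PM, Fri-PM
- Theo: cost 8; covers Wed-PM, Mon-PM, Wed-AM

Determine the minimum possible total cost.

16

Choose Maya and Theo: together they cover Wed-PM, Fri-AM, Mon-PM, Wed-AM, Fri-PM — every shift.
Total cost: 8 + 8 = 16.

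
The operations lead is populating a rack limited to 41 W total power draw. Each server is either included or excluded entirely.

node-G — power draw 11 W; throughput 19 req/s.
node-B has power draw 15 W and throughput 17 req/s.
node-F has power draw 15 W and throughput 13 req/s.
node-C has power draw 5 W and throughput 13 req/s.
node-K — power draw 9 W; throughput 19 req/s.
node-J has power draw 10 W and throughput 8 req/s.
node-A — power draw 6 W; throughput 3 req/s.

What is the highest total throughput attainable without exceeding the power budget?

Take node-G, node-B, node-C, and node-K: power draw 11 + 15 + 5 + 9 = 40 ≤ 41, throughput 19 + 17 + 13 + 19 = 68.
No other feasible combination does better.

68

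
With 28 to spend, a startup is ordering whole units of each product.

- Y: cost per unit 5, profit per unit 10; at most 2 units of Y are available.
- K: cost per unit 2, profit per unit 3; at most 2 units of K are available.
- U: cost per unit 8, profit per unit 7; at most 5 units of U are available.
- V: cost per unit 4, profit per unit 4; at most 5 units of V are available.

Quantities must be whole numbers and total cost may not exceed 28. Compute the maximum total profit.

39

Y has the best ratio (10/5); taking only Y gives at most 2×10 = 20 (stopped by the supply cap of 2).
Mixing does better — 2×Y, 1×K, and 4×V: cost 28 ≤ 28, profit 2·10 + 1·3 + 4·4 = 39.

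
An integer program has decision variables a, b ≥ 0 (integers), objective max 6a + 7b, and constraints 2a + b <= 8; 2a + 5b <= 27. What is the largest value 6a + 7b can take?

41

The continuous relaxation peaks at (1.62, 4.75) with value 43.00; rounding to a feasible lattice point costs some objective.
(a,b)=(1,5): 2·1+1·5=7≤8, 2·1+5·5=27≤27, objective 41.
(a,b)=(2,4): 2·2+1·4=8≤8, 2·2+5·4=24≤27, objective 40.
(a,b)=(0,5): 2·0+1·5=5≤8, 2·0+5·5=25≤27, objective 35.
(a,b)=(1,4): 2·1+1·4=6≤8, 2·1+5·4=22≤27, objective 34.
No feasible integer point exceeds 41.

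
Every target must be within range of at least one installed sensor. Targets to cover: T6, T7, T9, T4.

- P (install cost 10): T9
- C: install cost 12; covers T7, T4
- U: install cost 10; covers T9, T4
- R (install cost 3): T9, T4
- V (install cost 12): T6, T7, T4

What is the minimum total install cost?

15

This is an integer covering problem.
Choose R and V: together they cover T6, T7, T9, T4 — every target.
Total install cost: 3 + 12 = 15.
No cover costs less than 15.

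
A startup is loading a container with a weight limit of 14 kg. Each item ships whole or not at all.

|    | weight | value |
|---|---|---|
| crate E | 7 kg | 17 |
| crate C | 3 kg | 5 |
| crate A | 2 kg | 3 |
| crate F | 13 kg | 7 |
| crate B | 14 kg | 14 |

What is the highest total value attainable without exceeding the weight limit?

25

crate E + crate C + crate A: weight 7 + 3 + 2 = 12 ≤ 14, value 17 + 5 + 3 = 25.
crate E + crate A: weight 7 + 2 = 9 ≤ 14, value 17 + 3 = 20.
crate E + crate C: weight 7 + 3 = 10 ≤ 14, value 17 + 5 = 22.
Best is crate E, crate C, and crate A with total value 25.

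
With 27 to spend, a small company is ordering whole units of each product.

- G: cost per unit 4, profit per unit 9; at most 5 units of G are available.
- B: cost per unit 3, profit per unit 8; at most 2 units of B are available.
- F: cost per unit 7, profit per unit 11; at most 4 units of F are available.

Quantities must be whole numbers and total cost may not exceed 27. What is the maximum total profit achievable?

B has the best ratio (8/3); taking only B gives at most 2×8 = 16 (stopped by the supply cap of 2).
Mixing does better — 5×G and 2×B: cost 26 ≤ 27, profit 5·9 + 2·8 = 61.

61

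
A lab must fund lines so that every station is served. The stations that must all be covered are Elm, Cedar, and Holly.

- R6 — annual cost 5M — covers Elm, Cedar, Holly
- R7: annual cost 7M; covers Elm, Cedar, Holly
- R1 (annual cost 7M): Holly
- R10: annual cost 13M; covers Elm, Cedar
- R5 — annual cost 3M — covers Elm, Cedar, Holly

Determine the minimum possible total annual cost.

3

R5 alone covers Elm, Cedar, Holly — every station.
Total annual cost: 3.
No cover costs less than 3.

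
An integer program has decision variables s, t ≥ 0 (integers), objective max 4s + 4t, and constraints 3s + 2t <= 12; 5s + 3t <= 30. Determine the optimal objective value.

(s,t)=(0,6) is feasible, giving 24.
(s,t)=(0,5) is feasible, giving 20.
No feasible integer point exceeds 24.

24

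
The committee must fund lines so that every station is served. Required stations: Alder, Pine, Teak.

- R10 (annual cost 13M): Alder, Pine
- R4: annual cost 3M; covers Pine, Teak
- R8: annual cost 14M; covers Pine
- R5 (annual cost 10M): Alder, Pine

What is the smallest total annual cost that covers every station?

13

This is a weighted set-cover instance.
Choose R4 and R5: together they cover Alder, Pine, Teak — every station.
Total annual cost: 3 + 10 = 13.
No cover costs less than 13.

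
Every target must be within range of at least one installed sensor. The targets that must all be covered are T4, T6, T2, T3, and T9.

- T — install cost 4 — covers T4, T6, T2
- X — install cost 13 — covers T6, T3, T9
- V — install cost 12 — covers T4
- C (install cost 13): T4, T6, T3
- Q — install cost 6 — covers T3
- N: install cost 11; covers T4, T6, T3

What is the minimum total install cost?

This is a weighted set-cover instance.
The greedy cost-per-new-target heuristic would pick T, Q, and X for 23, but a cheaper cover exists.
Choose T and X: together they cover T4, T6, T2, T3, T9 — every target.
Total install cost: 4 + 13 = 17.
No cover costs less than 17.

17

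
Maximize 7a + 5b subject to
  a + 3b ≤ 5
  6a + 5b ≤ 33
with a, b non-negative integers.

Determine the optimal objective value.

35

(a,b)=(5,0) is feasible, giving 35.
(a,b)=(4,0) is feasible, giving 28.
The best lattice point is (5,0), giving 35.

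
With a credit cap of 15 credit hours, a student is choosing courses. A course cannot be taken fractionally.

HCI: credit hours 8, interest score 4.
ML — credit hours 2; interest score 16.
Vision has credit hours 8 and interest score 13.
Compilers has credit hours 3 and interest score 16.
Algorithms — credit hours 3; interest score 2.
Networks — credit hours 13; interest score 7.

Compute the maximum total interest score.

45

ML + Vision + Compilers: credit hours 2 + 8 + 3 = 13 ≤ 15, interest score 16 + 13 + 16 = 45.
HCI + ML + Compilers: credit hours 8 + 2 + 3 = 13 ≤ 15, interest score 4 + 16 + 16 = 36.
Best is ML, Vision, and Compilers with total interest score 45.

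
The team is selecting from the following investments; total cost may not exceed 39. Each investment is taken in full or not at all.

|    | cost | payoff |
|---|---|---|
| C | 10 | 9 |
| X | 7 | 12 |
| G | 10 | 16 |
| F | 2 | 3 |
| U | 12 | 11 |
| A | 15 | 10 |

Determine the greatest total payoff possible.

48

Allowing fractional choices, the relaxed optimum would be about 49.2, but investments are indivisible.
C + X + G + U: cost 10 + 7 + 10 + 12 = 39 ≤ 39, payoff 9 + 12 + 16 + 11 = 48.
X + G + F + A: cost 7 + 10 + 2 + 15 = 34 ≤ 39, payoff 12 + 16 + 3 + 10 = 41.
X + G + F + U: cost 7 + 10 + 2 + 12 = 31 ≤ 39, payoff 12 + 16 + 3 + 11 = 42.
Best is C, X, G, and U with total payoff 48.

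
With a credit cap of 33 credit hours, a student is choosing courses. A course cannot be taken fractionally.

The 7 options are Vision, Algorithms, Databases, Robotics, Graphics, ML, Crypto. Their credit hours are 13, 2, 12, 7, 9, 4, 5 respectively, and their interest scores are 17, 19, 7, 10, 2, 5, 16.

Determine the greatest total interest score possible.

Vision + Algorithms + Robotics + Crypto: credit hours 13 + 2 + 7 + 5 = 27 ≤ 33, interest score 17 + 19 + 10 + 16 = 62.
Vision + Algorithms + Databases + Crypto: credit hours 13 + 2 + 12 + 5 = 32 ≤ 33, interest score 17 + 19 + 7 + 16 = 59.
Vision + Algorithms + Robotics + ML + Crypto: credit hours 13 + 2 + 7 + 4 + 5 = 31 ≤ 33, interest score 17 + 19 + 10 + 5 + 16 = 67.
Best is Vision, Algorithms, Robotics, ML, and Crypto with total interest score 67.

67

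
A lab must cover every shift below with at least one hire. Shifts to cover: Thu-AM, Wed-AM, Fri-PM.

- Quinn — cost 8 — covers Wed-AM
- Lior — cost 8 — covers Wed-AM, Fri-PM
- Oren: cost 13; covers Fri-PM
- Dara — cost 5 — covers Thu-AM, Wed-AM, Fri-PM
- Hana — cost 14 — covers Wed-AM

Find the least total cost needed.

5

This is an integer covering problem.
Dara alone covers Thu-AM, Wed-AM, Fri-PM — every shift.
Total cost: 5.
No cover costs less than 5.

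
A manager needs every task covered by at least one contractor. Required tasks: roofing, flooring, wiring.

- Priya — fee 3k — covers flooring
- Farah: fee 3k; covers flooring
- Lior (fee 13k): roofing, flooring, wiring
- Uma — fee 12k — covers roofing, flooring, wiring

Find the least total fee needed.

12

Uma alone covers roofing, flooring, wiring — every task.
Total fee: 12.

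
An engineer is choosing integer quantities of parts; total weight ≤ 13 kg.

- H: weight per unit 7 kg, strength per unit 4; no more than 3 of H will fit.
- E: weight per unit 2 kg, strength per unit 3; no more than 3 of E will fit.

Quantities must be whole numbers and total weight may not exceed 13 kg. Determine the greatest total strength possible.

13

1×H and 2×E: weight 11 ≤ 13, strength 1·4 + 2·3 = 10.
1×H and 3×E: weight 13 ≤ 13, strength 1·4 + 3·3 = 13.
Best is 13.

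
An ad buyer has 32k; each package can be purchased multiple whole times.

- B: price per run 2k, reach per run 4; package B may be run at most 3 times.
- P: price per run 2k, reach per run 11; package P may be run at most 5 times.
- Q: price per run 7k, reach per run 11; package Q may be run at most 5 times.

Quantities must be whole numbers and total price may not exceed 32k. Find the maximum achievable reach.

89

Take 3×B, 5×P, and 2×Q: price 30 ≤ 32, reach 3·4 + 5·11 + 2·11 = 89.
P has the best ratio (11/2) and is taken to its limit of 5; remaining capacity is filled optimally with the others.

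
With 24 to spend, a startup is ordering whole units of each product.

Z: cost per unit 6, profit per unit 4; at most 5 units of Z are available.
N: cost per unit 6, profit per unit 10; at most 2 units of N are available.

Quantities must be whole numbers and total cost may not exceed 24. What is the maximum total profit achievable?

28

This is a bounded integer knapsack.
N has the best ratio (10/6); taking only N gives at most 2×10 = 20 (stopped by the supply cap of 2).
Mixing does better — 2×Z and 2×N: cost 24 ≤ 24, profit 2·4 + 2·10 = 28.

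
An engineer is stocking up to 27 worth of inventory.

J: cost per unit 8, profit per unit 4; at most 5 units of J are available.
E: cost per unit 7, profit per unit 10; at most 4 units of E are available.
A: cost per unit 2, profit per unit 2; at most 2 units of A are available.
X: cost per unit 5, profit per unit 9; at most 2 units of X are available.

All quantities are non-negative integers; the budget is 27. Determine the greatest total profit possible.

Take 2×E, 1×A, and 2×X: cost 26 ≤ 27, profit 2·10 + 1·2 + 2·9 = 40.
X has the best ratio (9/5) and is taken to its limit of 2; remaining capacity is filled optimally with the others.

40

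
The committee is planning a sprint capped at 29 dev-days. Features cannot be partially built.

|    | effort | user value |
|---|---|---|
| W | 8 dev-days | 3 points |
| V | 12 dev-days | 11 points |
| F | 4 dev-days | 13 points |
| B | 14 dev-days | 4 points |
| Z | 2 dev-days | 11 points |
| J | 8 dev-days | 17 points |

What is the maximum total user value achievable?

Take V, F, Z, and J: effort 12 + 4 + 2 + 8 = 26 ≤ 29, user value 11 + 13 + 11 + 17 = 52.
No other feasible combination does better.

52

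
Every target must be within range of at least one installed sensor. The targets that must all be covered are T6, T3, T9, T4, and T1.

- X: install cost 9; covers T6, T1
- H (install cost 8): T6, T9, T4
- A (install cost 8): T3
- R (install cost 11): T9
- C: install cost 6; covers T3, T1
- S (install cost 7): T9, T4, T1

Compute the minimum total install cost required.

14

This is an integer covering problem.
Choose H and C: together they cover T6, T3, T9, T4, T1 — every target.
Total install cost: 8 + 6 = 14.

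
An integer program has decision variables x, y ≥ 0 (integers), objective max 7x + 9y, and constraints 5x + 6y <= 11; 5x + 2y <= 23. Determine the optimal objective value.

(x,y)=(1,1) is feasible, giving 16.
(x,y)=(2,0) is feasible, giving 14.
(x,y)=(0,1) is feasible, giving 9.
No feasible integer point exceeds 16.

16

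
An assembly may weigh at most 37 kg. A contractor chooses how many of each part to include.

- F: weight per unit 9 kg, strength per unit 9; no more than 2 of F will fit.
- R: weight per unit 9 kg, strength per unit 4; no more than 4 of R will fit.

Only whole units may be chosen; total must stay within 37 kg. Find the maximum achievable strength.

2×F and 2×R: weight 36 ≤ 37, strength 2·9 + 2·4 = 26.
2×F and 1×R: weight 27 ≤ 37, strength 2·9 + 1·4 = 22.
Best is 26.

26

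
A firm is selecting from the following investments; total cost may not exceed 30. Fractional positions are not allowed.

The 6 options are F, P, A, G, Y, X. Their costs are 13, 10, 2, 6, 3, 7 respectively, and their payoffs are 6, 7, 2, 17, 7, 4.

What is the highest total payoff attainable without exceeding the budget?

Allowing fractional choices, the relaxed optimum would be about 37.9, but investments are indivisible.
P + G + Y + X: cost 10 + 6 + 3 + 7 = 26 ≤ 30, payoff 7 + 17 + 7 + 4 = 35.
P + A + G + Y + X: cost 10 + 2 + 6 + 3 + 7 = 28 ≤ 30, payoff 7 + 2 + 17 + 7 + 4 = 37.
Best is P, A, G, Y, and X with total payoff 37.

37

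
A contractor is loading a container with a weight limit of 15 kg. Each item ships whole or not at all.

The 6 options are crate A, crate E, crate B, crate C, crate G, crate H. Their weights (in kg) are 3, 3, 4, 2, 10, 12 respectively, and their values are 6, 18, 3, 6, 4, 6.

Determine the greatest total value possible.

Allowing fractional choices, the relaxed optimum would be about 34.5, but items are indivisible.
crate A + crate E + crate C: weight 3 + 3 + 2 = 8 ≤ 15, value 6 + 18 + 6 = 30.
crate A + crate E + crate B + crate C: weight 3 + 3 + 4 + 2 = 12 ≤ 15, value 6 + 18 + 3 + 6 = 33.
crate E + crate C + crate G: weight 3 + 2 + 10 = 15 ≤ 15, value 18 + 6 + 4 = 28.
Best is crate A, crate E, crate B, and crate C with total value 33.

33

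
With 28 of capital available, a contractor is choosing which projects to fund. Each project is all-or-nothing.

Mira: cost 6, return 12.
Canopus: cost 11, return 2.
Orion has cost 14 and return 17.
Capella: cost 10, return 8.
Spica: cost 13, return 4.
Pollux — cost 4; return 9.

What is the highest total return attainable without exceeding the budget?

Take Mira, Orion, and Pollux: cost 6 + 14 + 4 = 24 ≤ 28, return 12 + 17 + 9 = 38.
No other feasible combination does better.

38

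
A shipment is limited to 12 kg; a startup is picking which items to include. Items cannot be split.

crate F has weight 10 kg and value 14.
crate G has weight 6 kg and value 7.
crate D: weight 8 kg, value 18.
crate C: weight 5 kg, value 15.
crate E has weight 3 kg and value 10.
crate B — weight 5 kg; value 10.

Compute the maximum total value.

This is an integer program with binary decision variables.
Allowing fractional choices, the relaxed optimum would be about 34.0, but items are indivisible.
crate C + crate B: weight 5 + 5 = 10 ≤ 12, value 15 + 10 = 25.
crate C + crate E: weight 5 + 3 = 8 ≤ 12, value 15 + 10 = 25.
crate D + crate E: weight 8 + 3 = 11 ≤ 12, value 18 + 10 = 28.
Best is crate D and crate E with total value 28.

28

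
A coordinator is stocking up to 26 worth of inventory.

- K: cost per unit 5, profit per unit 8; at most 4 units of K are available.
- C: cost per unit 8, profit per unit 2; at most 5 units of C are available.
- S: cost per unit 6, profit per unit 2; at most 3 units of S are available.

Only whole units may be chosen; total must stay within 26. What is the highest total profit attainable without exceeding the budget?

Take 4×K and 1×S: cost 26 ≤ 26, profit 4·8 + 1·2 = 34.
K has the best ratio (8/5) and is taken to its limit of 4; remaining capacity is filled optimally with the others.

34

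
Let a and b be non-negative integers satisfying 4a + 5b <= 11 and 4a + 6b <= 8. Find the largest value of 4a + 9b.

9

(a,b)=(0,1) is feasible, giving 9.
(a,b)=(1,0) is feasible, giving 4.
No feasible integer point exceeds 9.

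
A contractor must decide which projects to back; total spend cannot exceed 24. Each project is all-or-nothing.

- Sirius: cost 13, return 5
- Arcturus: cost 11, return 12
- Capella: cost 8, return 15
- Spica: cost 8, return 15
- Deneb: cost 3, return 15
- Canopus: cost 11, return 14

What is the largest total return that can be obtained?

This is a 0-1 knapsack instance.
Spica + Deneb + Canopus: cost 8 + 3 + 11 = 22 ≤ 24, return 15 + 15 + 14 = 44.
Capella + Spica + Deneb: cost 8 + 8 + 3 = 19 ≤ 24, return 15 + 15 + 15 = 45.
Capella + Deneb + Canopus: cost 8 + 3 + 11 = 22 ≤ 24, return 15 + 15 + 14 = 44.
Best is Capella, Spica, and Deneb with total return 45.

45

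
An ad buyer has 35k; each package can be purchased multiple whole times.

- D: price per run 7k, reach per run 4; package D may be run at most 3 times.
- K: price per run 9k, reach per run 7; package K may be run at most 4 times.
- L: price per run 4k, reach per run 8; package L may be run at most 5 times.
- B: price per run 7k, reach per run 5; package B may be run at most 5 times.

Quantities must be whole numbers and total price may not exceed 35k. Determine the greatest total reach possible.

50

L has the best ratio (8/4); taking only L gives at most 5×8 = 40 (stopped by the supply cap of 5).
Mixing does better — 5×L and 2×B: price 34 ≤ 35, reach 5·8 + 2·5 = 50.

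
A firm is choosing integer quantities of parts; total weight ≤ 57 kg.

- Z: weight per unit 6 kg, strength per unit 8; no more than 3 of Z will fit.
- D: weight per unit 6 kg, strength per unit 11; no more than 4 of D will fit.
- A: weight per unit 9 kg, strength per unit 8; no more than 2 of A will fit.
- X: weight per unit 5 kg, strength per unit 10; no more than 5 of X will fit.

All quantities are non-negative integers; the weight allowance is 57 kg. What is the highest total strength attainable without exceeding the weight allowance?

102

This is a bounded integer knapsack.
2×Z, 4×D, and 4×X: weight 56 ≤ 57, strength 2·8 + 4·11 + 4·10 = 100.
1×Z, 4×D, and 5×X: weight 55 ≤ 57, strength 1·8 + 4·11 + 5·10 = 102.
Best is 102.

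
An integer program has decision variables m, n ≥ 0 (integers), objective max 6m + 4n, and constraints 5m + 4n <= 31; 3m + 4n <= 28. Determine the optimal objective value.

(m,n)=(6,0) is feasible, giving 36.
(m,n)=(5,1) is feasible, giving 34.
(m,n)=(5,0) is feasible, giving 30.
No feasible integer point exceeds 36.

36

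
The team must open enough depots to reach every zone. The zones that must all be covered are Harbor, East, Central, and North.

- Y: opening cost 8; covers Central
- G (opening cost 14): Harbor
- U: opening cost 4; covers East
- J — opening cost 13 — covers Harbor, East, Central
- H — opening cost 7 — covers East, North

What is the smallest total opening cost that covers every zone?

20

Choose J and H: together they cover Harbor, East, Central, North — every zone.
Total opening cost: 13 + 7 = 20.
No cover costs less than 20.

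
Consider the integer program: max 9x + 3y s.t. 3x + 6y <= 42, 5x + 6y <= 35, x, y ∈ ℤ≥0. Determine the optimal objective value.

63

(x,y)=(7,0): 3·7+6·0=21≤42, 5·7+6·0=35≤35, objective 63.
(x,y)=(6,0): 3·6+6·0=18≤42, 5·6+6·0=30≤35, objective 54.
The best lattice point is (7,0), giving 63.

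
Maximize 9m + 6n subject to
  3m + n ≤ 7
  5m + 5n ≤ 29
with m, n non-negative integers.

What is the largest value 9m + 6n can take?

33

(m,n)=(1,4): 3·1+1·4=7≤7, 5·1+5·4=25≤29, objective 33.
(m,n)=(0,5): 3·0+1·5=5≤7, 5·0+5·5=25≤29, objective 30.
(m,n)=(1,3): 3·1+1·3=6≤7, 5·1+5·3=20≤29, objective 27.
Maximum is 33 at (m,n)=(1,4).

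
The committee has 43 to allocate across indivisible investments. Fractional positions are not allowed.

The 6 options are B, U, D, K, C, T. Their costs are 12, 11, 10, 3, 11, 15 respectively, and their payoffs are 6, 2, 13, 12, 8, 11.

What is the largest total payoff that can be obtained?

Take D, K, C, and T: cost 10 + 3 + 11 + 15 = 39 ≤ 43, payoff 13 + 12 + 8 + 11 = 44.
No other feasible combination does better.

44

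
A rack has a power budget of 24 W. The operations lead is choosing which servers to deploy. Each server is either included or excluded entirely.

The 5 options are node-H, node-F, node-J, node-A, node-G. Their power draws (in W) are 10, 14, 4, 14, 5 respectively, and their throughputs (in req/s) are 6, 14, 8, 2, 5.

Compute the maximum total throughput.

node-F + node-J: power draw 14 + 4 = 18 ≤ 24, throughput 14 + 8 = 22.
node-F + node-J + node-G: power draw 14 + 4 + 5 = 23 ≤ 24, throughput 14 + 8 + 5 = 27.
node-H + node-F: power draw 10 + 14 = 24 ≤ 24, throughput 6 + 14 = 20.
Best is node-F, node-J, and node-G with total throughput 27.

27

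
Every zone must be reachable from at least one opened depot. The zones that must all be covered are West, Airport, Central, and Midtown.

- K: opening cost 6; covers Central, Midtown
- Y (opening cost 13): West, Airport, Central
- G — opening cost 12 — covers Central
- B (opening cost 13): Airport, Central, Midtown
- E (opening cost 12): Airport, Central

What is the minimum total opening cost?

19

Choose K and Y: together they cover West, Airport, Central, Midtown — every zone.
Total opening cost: 6 + 13 = 19.
No cover costs less than 19.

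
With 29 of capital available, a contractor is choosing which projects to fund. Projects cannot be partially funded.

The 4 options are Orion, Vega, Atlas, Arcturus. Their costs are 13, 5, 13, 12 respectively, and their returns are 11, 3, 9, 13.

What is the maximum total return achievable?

Take Orion and Arcturus: cost 13 + 12 = 25 ≤ 29, return 11 + 13 = 24.
No other feasible combination does better.

24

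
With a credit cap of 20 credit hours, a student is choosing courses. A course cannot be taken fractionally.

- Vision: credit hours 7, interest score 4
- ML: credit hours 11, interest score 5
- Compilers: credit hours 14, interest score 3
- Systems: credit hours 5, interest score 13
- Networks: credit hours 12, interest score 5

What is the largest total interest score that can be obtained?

18

Allowing fractional choices, the relaxed optimum would be about 20.6, but courses are indivisible.
ML + Systems: credit hours 11 + 5 = 16 ≤ 20, interest score 5 + 13 = 18.
Vision + Systems: credit hours 7 + 5 = 12 ≤ 20, interest score 4 + 13 = 17.
Systems + Networks: credit hours 5 + 12 = 17 ≤ 20, interest score 13 + 5 = 18.
The maximum interest score is 18; one optimal choice is ML and Systems.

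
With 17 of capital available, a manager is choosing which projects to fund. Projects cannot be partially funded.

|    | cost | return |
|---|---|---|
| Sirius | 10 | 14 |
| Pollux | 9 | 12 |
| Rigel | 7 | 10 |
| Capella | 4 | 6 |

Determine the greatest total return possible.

This is a 0-1 knapsack instance.
Take Sirius and Rigel: cost 10 + 7 = 17 ≤ 17, return 14 + 10 = 24.
No other feasible combination does better.

24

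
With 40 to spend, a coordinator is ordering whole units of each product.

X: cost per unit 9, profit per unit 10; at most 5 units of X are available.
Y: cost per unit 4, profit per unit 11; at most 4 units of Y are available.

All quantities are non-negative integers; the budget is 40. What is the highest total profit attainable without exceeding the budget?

2×X and 4×Y: cost 34 ≤ 40, profit 2·10 + 4·11 = 64.
3×X and 3×Y: cost 39 ≤ 40, profit 3·10 + 3·11 = 63.
Best is 64.

64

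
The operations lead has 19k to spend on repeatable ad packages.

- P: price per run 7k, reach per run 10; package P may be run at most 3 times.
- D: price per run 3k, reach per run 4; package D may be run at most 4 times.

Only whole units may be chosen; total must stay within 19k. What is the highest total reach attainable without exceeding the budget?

26

This is a bounded integer knapsack.
Take 1×P and 4×D: price 19 ≤ 19, reach 1·10 + 4·4 = 26.
No other integer combination yields more.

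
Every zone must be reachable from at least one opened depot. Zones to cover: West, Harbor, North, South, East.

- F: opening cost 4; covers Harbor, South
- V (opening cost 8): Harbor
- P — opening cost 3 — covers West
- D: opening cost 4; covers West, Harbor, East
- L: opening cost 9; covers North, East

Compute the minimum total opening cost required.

16

This is an integer covering problem.
The greedy cost-per-new-zone heuristic would pick D, F, and L for 17, but a cheaper cover exists.
Choose F, P, and L: together they cover West, Harbor, North, South, East — every zone.
Total opening cost: 4 + 3 + 9 = 16.
No cover costs less than 16.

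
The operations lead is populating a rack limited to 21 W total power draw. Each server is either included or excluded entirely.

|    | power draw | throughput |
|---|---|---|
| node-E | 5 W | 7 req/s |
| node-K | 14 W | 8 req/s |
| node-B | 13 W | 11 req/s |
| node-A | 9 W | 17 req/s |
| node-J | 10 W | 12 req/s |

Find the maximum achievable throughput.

This is an integer program with binary decision variables.
node-A + node-J: power draw 9 + 10 = 19 ≤ 21, throughput 17 + 12 = 29.
node-E + node-A: power draw 5 + 9 = 14 ≤ 21, throughput 7 + 17 = 24.
Best is node-A and node-J with total throughput 29.

29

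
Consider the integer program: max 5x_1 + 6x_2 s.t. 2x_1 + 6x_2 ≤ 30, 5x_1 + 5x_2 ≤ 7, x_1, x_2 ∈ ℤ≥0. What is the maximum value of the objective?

6

The continuous relaxation peaks at (0, 1.4) with value 8.40; rounding to a feasible lattice point costs some objective.
(x_1,x_2)=(0,1): 2·0+6·1=6≤30, 5·0+5·1=5≤7, objective 6.
(x_1,x_2)=(1,0): 2·1+6·0=2≤30, 5·1+5·0=5≤7, objective 5.
(x_1,x_2)=(0,0): 2·0+6·0=0≤30, 5·0+5·0=0≤7, objective 0.
No feasible integer point exceeds 6.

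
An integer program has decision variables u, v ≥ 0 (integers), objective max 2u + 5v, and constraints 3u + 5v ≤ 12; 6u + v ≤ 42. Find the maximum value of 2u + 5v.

(u,v)=(0,2) is feasible, giving 10.
(u,v)=(1,1) is feasible, giving 7.
Maximum is 10 at (u,v)=(0,2).

10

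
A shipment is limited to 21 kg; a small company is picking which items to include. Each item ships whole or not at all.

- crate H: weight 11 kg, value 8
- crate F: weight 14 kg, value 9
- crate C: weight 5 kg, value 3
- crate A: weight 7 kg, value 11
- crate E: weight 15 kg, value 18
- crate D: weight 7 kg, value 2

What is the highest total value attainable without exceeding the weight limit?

Allowing fractional choices, the relaxed optimum would be about 27.8, but items are indivisible.
crate C + crate E: weight 5 + 15 = 20 ≤ 21, value 3 + 18 = 21.
crate F + crate A: weight 14 + 7 = 21 ≤ 21, value 9 + 11 = 20.
Best is crate C and crate E with total value 21.

21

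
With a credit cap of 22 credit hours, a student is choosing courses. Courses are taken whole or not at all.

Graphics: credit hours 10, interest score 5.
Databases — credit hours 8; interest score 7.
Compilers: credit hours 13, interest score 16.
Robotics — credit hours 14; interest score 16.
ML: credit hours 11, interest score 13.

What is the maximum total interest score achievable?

23

Allowing fractional choices, the relaxed optimum would be about 26.6, but courses are indivisible.
Databases + ML: credit hours 8 + 11 = 19 ≤ 22, interest score 7 + 13 = 20.
Databases + Robotics: credit hours 8 + 14 = 22 ≤ 22, interest score 7 + 16 = 23.
Databases + Compilers: credit hours 8 + 13 = 21 ≤ 22, interest score 7 + 16 = 23.
The maximum interest score is 23; one optimal choice is Databases and Compilers.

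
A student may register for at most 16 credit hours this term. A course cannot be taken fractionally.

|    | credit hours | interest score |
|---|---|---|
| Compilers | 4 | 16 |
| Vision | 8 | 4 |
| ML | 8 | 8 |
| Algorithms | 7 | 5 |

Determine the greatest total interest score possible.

24

This is an integer program with binary decision variables.
Allowing fractional choices, the relaxed optimum would be about 26.9, but courses are indivisible.
Compilers + ML: credit hours 4 + 8 = 12 ≤ 16, interest score 16 + 8 = 24.
Compilers + Algorithms: credit hours 4 + 7 = 11 ≤ 16, interest score 16 + 5 = 21.
Best is Compilers and ML with total interest score 24.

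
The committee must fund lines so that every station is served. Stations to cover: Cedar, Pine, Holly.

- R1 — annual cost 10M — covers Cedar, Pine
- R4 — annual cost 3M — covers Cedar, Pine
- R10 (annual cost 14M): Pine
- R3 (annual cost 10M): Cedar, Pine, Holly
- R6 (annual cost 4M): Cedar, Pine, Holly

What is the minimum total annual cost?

4

R6 alone covers Cedar, Pine, Holly — every station.
Total annual cost: 4.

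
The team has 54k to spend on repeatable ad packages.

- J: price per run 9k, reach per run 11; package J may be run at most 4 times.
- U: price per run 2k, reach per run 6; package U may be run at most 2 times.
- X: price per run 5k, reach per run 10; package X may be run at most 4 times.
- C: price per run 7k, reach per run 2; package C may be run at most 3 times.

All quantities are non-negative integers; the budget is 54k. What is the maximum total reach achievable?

85

U has the best ratio (6/2); taking only U gives at most 2×6 = 12 (stopped by the supply cap of 2).
Mixing does better — 3×J, 2×U, and 4×X: price 51 ≤ 54, reach 3·11 + 2·6 + 4·10 = 85.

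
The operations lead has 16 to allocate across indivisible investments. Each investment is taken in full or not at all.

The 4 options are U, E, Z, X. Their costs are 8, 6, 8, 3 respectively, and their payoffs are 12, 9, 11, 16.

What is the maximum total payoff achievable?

28

Allowing fractional choices, the relaxed optimum would be about 35.5, but investments are indivisible.
Z + X: cost 8 + 3 = 11 ≤ 16, payoff 11 + 16 = 27.
E + X: cost 6 + 3 = 9 ≤ 16, payoff 9 + 16 = 25.
U + X: cost 8 + 3 = 11 ≤ 16, payoff 12 + 16 = 28.
Best is U and X with total payoff 28.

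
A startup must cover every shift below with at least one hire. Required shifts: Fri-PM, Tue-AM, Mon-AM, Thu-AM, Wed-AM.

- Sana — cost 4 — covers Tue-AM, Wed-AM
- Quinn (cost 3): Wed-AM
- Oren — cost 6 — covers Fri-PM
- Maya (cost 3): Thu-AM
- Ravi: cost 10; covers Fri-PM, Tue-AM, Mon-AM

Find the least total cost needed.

16

The greedy cost-per-new-shift heuristic would pick Sana, Maya, and Ravi for 17, but a cheaper cover exists.
Choose Quinn, Maya, and Ravi: together they cover Fri-PM, Tue-AM, Mon-AM, Thu-AM, Wed-AM — every shift.
Total cost: 3 + 3 + 10 = 16.
No cover costs less than 16.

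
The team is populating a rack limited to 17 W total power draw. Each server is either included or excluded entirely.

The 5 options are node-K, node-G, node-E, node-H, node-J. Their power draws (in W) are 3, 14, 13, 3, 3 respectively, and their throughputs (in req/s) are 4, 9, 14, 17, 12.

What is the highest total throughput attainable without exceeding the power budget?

33

This is a 0-1 knapsack instance.
node-E + node-H: power draw 13 + 3 = 16 ≤ 17, throughput 14 + 17 = 31.
node-H + node-J: power draw 3 + 3 = 6 ≤ 17, throughput 17 + 12 = 29.
node-K + node-H + node-J: power draw 3 + 3 + 3 = 9 ≤ 17, throughput 4 + 17 + 12 = 33.
Best is node-K, node-H, and node-J with total throughput 33.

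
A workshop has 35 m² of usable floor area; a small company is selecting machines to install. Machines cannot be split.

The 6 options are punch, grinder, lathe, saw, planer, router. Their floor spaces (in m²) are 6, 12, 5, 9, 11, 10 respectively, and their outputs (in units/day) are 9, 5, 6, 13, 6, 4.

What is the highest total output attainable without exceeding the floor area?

34

Allowing fractional choices, the relaxed optimum would be about 35.7, but machines are indivisible.
punch + lathe + saw + planer: floor space 6 + 5 + 9 + 11 = 31 ≤ 35, output 9 + 6 + 13 + 6 = 34.
punch + grinder + lathe + saw: floor space 6 + 12 + 5 + 9 = 32 ≤ 35, output 9 + 5 + 6 + 13 = 33.
Best is punch, lathe, saw, and planer with total output 34.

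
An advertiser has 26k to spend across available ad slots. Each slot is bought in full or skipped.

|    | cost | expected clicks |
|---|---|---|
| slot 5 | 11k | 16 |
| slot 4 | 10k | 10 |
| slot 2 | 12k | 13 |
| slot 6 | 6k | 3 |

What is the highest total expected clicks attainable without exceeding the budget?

This is a 0-1 knapsack instance.
Take slot 5 and slot 2: cost 11 + 12 = 23 ≤ 26, expected clicks 16 + 13 = 29.
No other feasible combination does better.

29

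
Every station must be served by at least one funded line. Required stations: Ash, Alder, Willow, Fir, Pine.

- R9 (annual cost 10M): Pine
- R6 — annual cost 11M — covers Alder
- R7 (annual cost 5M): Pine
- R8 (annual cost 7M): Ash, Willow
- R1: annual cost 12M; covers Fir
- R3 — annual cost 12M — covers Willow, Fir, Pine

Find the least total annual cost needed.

30

The greedy cost-per-new-station heuristic would pick R8, R7, R6, and R1 for 35, but a cheaper cover exists.
Choose R6, R8, and R3: together they cover Ash, Alder, Willow, Fir, Pine — every station.
Total annual cost: 11 + 7 + 12 = 30.
No cover costs less than 30.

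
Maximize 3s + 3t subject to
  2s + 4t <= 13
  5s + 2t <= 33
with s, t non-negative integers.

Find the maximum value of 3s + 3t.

18

The continuous relaxation peaks at (6.5, 0) with value 19.50; rounding to a feasible lattice point costs some objective.
(s,t)=(6,0): 2·6+4·0=12≤13, 5·6+2·0=30≤33, objective 18.
(s,t)=(5,0): 2·5+4·0=10≤13, 5·5+2·0=25≤33, objective 15.
No feasible integer point exceeds 18.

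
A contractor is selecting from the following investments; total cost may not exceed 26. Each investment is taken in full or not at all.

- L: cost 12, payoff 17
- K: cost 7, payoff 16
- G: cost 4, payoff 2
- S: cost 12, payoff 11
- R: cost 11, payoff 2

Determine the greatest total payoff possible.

35

Take L, K, and G: cost 12 + 7 + 4 = 23 ≤ 26, payoff 17 + 16 + 2 = 35.
No other feasible combination does better.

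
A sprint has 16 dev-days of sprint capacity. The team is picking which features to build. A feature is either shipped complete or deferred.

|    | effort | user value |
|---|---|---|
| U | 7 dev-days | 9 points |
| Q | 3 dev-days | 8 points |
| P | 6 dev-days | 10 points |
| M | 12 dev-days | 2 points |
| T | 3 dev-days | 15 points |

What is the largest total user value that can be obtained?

34

This is an integer program with binary decision variables.
Allowing fractional choices, the relaxed optimum would be about 38.1, but features are indivisible.
Q + P + T: effort 3 + 6 + 3 = 12 ≤ 16, user value 8 + 10 + 15 = 33.
U + P + T: effort 7 + 6 + 3 = 16 ≤ 16, user value 9 + 10 + 15 = 34.
U + Q + T: effort 7 + 3 + 3 = 13 ≤ 16, user value 9 + 8 + 15 = 32.
Best is U, P, and T with total user value 34.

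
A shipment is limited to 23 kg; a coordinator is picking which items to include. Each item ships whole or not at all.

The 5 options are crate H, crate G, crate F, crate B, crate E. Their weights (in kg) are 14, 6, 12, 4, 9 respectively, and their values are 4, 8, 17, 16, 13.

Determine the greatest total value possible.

Allowing fractional choices, the relaxed optimum would be about 43.2, but items are indivisible.
crate G + crate B + crate E: weight 6 + 4 + 9 = 19 ≤ 23, value 8 + 16 + 13 = 37.
crate F + crate B: weight 12 + 4 = 16 ≤ 23, value 17 + 16 = 33.
crate G + crate F + crate B: weight 6 + 12 + 4 = 22 ≤ 23, value 8 + 17 + 16 = 41.
Best is crate G, crate F, and crate B with total value 41.

41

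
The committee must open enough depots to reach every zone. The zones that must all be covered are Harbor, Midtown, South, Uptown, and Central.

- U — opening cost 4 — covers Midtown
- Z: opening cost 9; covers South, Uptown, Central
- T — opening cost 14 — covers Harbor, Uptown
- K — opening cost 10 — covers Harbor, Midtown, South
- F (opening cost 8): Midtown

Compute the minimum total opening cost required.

This is an integer covering problem.
Choose Z and K: together they cover Harbor, Midtown, South, Uptown, Central — every zone.
Total opening cost: 9 + 10 = 19.

19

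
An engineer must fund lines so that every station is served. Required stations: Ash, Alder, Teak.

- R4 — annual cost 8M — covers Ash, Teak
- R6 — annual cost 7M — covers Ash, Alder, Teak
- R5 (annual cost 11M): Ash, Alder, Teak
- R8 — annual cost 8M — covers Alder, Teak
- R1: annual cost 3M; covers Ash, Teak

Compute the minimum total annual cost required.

The greedy cost-per-new-station heuristic would pick R1 and R6 for 10, but a cheaper cover exists.
R6 alone covers Ash, Alder, Teak — every station.
Total annual cost: 7.
No cover costs less than 7.

7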